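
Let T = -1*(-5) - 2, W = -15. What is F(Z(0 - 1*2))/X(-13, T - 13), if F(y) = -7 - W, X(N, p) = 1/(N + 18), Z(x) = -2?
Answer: 40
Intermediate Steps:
T = 3 (T = 5 - 2 = 3)
X(N, p) = 1/(18 + N)
F(y) = 8 (F(y) = -7 - 1*(-15) = -7 + 15 = 8)
F(Z(0 - 1*2))/X(-13, T - 13) = 8/(1/(18 - 13)) = 8/(1/5) = 8/(⅕) = 8*5 = 40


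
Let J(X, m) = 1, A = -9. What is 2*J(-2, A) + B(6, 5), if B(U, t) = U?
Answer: 8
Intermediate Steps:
2*J(-2, A) + B(6, 5) = 2*1 + 6 = 2 + 6 = 8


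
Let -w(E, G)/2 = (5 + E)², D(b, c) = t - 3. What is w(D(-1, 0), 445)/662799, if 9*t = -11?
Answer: -98/53686719 ≈ -1.8254e-6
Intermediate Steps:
t = -11/9 (t = (⅑)*(-11) = -11/9 ≈ -1.2222)
D(b, c) = -38/9 (D(b, c) = -11/9 - 3 = -38/9)
w(E, G) = -2*(5 + E)²
w(D(-1, 0), 445)/662799 = -2*(5 - 38/9)²/662799 = -2*(7/9)²*(1/662799) = -2*49/81*(1/662799) = -98/81*1/662799 = -98/53686719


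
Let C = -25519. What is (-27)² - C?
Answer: 26248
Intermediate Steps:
(-27)² - C = (-27)² - 1*(-25519) = 729 + 25519 = 26248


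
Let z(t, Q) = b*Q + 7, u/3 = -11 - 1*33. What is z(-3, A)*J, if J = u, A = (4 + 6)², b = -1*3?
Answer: 38676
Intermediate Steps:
b = -3
A = 100 (A = 10² = 100)
u = -132 (u = 3*(-11 - 1*33) = 3*(-11 - 33) = 3*(-44) = -132)
J = -132
z(t, Q) = 7 - 3*Q (z(t, Q) = -3*Q + 7 = 7 - 3*Q)
z(-3, A)*J = (7 - 3*100)*(-132) = (7 - 300)*(-132) = -293*(-132) = 38676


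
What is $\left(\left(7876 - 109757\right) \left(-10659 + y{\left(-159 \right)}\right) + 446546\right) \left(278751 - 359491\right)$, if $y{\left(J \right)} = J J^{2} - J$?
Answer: $-33151772403401300$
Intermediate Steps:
$y{\left(J \right)} = J^{3} - J$
$\left(\left(7876 - 109757\right) \left(-10659 + y{\left(-159 \right)}\right) + 446546\right) \left(278751 - 359491\right) = \left(\left(7876 - 109757\right) \left(-10659 + \left(\left(-159\right)^{3} - -159\right)\right) + 446546\right) \left(278751 - 359491\right) = \left(- 101881 \left(-10659 + \left(-4019679 + 159\right)\right) + 446546\right) \left(-80740\right) = \left(- 101881 \left(-10659 - 4019520\right) + 446546\right) \left(-80740\right) = \left(\left(-101881\right) \left(-4030179\right) + 446546\right) \left(-80740\right) = \left(410598666699 + 446546\right) \left(-80740\right) = 410599113245 \left(-80740\right) = -33151772403401300$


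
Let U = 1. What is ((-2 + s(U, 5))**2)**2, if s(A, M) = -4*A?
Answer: 1296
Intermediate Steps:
((-2 + s(U, 5))**2)**2 = ((-2 - 4*1)**2)**2 = ((-2 - 4)**2)**2 = ((-6)**2)**2 = 36**2 = 1296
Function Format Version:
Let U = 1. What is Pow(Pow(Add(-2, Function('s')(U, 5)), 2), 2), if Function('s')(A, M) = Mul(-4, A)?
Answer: 1296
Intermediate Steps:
Pow(Pow(Add(-2, Function('s')(U, 5)), 2), 2) = Pow(Pow(Add(-2, Mul(-4, 1)), 2), 2) = Pow(Pow(Add(-2, -4), 2), 2) = Pow(Pow(-6, 2), 2) = Pow(36, 2) = 1296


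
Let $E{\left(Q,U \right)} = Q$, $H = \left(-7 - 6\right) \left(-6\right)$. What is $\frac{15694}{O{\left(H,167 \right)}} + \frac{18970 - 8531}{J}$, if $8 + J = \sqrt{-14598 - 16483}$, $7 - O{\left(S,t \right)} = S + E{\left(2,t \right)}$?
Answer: $- \frac{494886006}{2273585} - \frac{10439 i \sqrt{31081}}{31145} \approx -217.67 - 59.091 i$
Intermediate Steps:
$H = 78$ ($H = \left(-13\right) \left(-6\right) = 78$)
$O{\left(S,t \right)} = 5 - S$ ($O{\left(S,t \right)} = 7 - \left(S + 2\right) = 7 - \left(2 + S\right) = 5 - S$)
$J = -8 + i \sqrt{31081}$ ($J = -8 + \sqrt{-14598 - 16483} = -8 + \sqrt{-31081} = -8 + i \sqrt{31081} \approx -8.0 + 176.3 i$)
$\frac{15694}{O{\left(H,167 \right)}} + \frac{18970 - 8531}{J} = \frac{15694}{5 - 78} + \frac{18970 - 8531}{-8 + i \sqrt{31081}} = \frac{15694}{5 - 78} + \frac{10439}{-8 + i \sqrt{31081}} = \frac{15694}{-73} + \frac{10439}{-8 + i \sqrt{31081}} = 15694 \left(- \frac{1}{73}\right) + \frac{10439}{-8 + i \sqrt{31081}} = - \frac{15694}{73} + \frac{10439}{-8 + i \sqrt{31081}}$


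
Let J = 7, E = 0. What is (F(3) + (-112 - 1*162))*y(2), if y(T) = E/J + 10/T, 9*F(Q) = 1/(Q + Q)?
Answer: -73975/54 ≈ -1369.9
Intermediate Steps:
F(Q) = 1/(18*Q) (F(Q) = 1/(9*(Q + Q)) = 1/(9*((2*Q))) = (1/(2*Q))/9 = 1/(18*Q))
y(T) = 10/T (y(T) = 0/7 + 10/T = 0*(1/7) + 10/T = 0 + 10/T = 10/T)
(F(3) + (-112 - 1*162))*y(2) = ((1/18)/3 + (-112 - 1*162))*(10/2) = ((1/18)*(1/3) + (-112 - 162))*(10*(1/2)) = (1/54 - 274)*5 = -14795/54*5 = -73975/54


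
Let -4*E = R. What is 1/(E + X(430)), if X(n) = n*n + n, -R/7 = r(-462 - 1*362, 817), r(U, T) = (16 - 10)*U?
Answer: 1/176678 ≈ 5.6600e-6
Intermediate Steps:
r(U, T) = 6*U
R = 34608 (R = -42*(-462 - 1*362) = -42*(-462 - 362) = -42*(-824) = -7*(-4944) = 34608)
X(n) = n + n² (X(n) = n² + n = n + n²)
E = -8652 (E = -¼*34608 = -8652)
1/(E + X(430)) = 1/(-8652 + 430*(1 + 430)) = 1/(-8652 + 430*431) = 1/(-8652 + 185330) = 1/176678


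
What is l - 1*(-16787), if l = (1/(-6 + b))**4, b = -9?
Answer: 849841876/50625 ≈ 16787.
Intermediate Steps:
l = 1/50625 (l = (1/(-6 - 9))**4 = (1/(-15))**4 = (-1/15)**4 = 1/50625 ≈ 1.9753e-5)
l - 1*(-16787) = 1/50625 - 1*(-16787) = 1/50625 + 16787 = 849841876/50625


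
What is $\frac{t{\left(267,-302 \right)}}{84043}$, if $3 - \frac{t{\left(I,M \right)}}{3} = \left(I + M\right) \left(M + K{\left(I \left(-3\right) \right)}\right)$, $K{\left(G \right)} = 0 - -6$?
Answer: $- \frac{31071}{84043} \approx -0.3697$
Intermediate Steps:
$K{\left(G \right)} = 6$ ($K{\left(G \right)} = 0 + 6 = 6$)
$t{\left(I,M \right)} = 9 - 3 \left(6 + M\right) \left(I + M\right)$ ($t{\left(I,M \right)} = 9 - 3 \left(I + M\right) \left(M + 6\right) = 9 - 3 \left(I + M\right) \left(6 + M\right) = 9 - 3 \left(6 + M\right) \left(I + M\right)$)
$\frac{t{\left(267,-302 \right)}}{84043} = \frac{9 - 4806 - -5436 - 3 \left(-302\right)^{2} - 801 \left(-302\right)}{84043} = \left(9 - 4806 + 5436 - 273612 + 241902\right) \frac{1}{84043} = \left(-31071\right) \frac{1}{84043} = - \frac{31071}{84043}$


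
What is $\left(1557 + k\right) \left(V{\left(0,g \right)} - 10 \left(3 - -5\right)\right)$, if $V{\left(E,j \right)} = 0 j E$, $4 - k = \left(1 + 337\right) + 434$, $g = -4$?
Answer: $-63120$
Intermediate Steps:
$k = -768$ ($k = 4 - \left(\left(1 + 337\right) + 434\right) = 4 - \left(338 + 434\right) = 4 - 772 = -768$)
$V{\left(E,j \right)} = 0$ ($V{\left(E,j \right)} = 0 E = 0$)
$\left(1557 + k\right) \left(V{\left(0,g \right)} - 10 \left(3 - -5\right)\right) = \left(1557 - 768\right) \left(0 - 10 \left(3 - -5\right)\right) = 789 \left(0 - 10 \left(3 + 5\right)\right) = 789 \left(0 - 80\right) = 789 \left(-80\right) = -63120$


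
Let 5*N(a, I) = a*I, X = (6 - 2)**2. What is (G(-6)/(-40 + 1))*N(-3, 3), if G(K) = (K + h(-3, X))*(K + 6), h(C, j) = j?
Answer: 0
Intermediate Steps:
X = 16 (X = 4**2 = 16)
N(a, I) = I*a/5 (N(a, I) = (a*I)/5 = (I*a)/5 = I*a/5)
G(K) = (6 + K)*(16 + K) (G(K) = (K + 16)*(K + 6) = (16 + K)*(6 + K) = (6 + K)*(16 + K))
(G(-6)/(-40 + 1))*N(-3, 3) = ((96 + (-6)**2 + 22*(-6))/(-40 + 1))*((1/5)*3*(-3)) = ((96 + 36 - 132)/(-39))*(-9/5) = (0*(-1/39))*(-9/5) = 0*(-9/5) = 0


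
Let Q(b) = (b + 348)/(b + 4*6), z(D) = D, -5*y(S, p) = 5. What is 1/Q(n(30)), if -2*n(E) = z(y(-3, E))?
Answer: 49/697 ≈ 0.070301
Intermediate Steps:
y(S, p) = -1 (y(S, p) = -⅕*5 = -1)
n(E) = ½ (n(E) = -½*(-1) = ½)
Q(b) = (348 + b)/(24 + b) (Q(b) = (348 + b)/(b + 24) = (348 + b)/(24 + b))
1/Q(n(30)) = 1/((348 + ½)/(24 + ½)) = 1/((697/2)/(49/2)) = 1/((2/49)*(697/2)) = 1/(697/49) = 49/697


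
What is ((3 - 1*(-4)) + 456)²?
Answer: 214369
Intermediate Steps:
((3 - 1*(-4)) + 456)² = ((3 + 4) + 456)² = (7 + 456)² = 463² = 214369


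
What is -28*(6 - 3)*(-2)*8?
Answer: 1344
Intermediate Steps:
-28*(6 - 3)*(-2)*8 = -84*(-2)*8 = -28*(-6)*8 = 168*8 = 1344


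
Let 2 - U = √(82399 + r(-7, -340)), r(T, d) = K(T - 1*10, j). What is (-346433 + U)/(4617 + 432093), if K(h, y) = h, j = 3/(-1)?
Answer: -115477/145570 - √82382/436710 ≈ -0.79393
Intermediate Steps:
j = -3 (j = 3*(-1) = -3)
r(T, d) = -10 + T (r(T, d) = T - 1*10 = T - 10 = -10 + T)
U = 2 - √82382 (U = 2 - √(82399 + (-10 - 7)) = 2 - √(82399 - 17) = 2 - √82382 ≈ -285.02)
(-346433 + U)/(4617 + 432093) = (-346433 + (2 - √82382))/(4617 + 432093) = (-346431 - √82382)/436710 = (-346431 - √82382)*(1/436710) = -115477/145570 - √82382/436710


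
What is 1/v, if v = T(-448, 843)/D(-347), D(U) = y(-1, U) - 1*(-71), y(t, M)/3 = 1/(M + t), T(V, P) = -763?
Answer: -8235/88508 ≈ -0.093042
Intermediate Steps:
y(t, M) = 3/(M + t)
D(U) = 71 + 3/(-1 + U) (D(U) = 3/(U - 1) - 1*(-71) = 3/(-1 + U) + 71 = 71 + 3/(-1 + U))
v = -88508/8235 (v = -763*(-1 - 347)/(-68 + 71*(-347)) = -763*(-348/(-68 - 24637)) = -763/((-1/348*(-24705))) = -763/8235/116 = -763*116/8235 = -88508/8235 ≈ -10.748)
1/v = 1/(-88508/8235) = -8235/88508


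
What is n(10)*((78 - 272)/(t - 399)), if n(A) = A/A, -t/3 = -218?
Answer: -194/255 ≈ -0.76078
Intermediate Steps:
t = 654 (t = -3*(-218) = 654)
n(A) = 1
n(10)*((78 - 272)/(t - 399)) = 1*((78 - 272)/(654 - 399)) = 1*(-194/255) = -194/255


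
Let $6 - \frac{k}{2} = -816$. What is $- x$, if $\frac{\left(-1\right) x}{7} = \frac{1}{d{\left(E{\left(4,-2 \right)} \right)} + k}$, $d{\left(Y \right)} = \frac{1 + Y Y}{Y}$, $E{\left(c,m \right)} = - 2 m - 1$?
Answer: $\frac{3}{706} \approx 0.0042493$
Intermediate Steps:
$k = 1644$ ($k = 12 - -1632 = 12 + 1632 = 1644$)
$E{\left(c,m \right)} = -1 - 2 m$
$d{\left(Y \right)} = \frac{1 + Y^{2}}{Y}$
$x = - \frac{3}{706}$ ($x = - \frac{7}{\left(\left(-1 - -4\right) + \frac{1}{-1 - -4}\right) + 1644} = - \frac{7}{\left(\left(-1 + 4\right) + \frac{1}{-1 + 4}\right) + 1644} = - \frac{7}{\left(3 + \frac{1}{3}\right) + 1644} = - \frac{7}{\frac{10}{3} + 1644} = - \frac{7}{\frac{4942}{3}} = \left(-7\right) \frac{3}{4942} = - \frac{3}{706} \approx -0.0042493$)
$- x = \left(-1\right) \left(- \frac{3}{706}\right) = \frac{3}{706}$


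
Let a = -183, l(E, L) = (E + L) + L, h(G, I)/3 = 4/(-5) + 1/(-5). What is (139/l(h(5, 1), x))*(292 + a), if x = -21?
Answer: -15151/45 ≈ -336.69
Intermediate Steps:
h(G, I) = -3 (h(G, I) = 3*(4/(-5) + 1/(-5)) = 3*(4*(-⅕) + 1*(-⅕)) = 3*(-⅘ - ⅕) = 3*(-1) = -3)
l(E, L) = E + 2*L
(139/l(h(5, 1), x))*(292 + a) = (139/(-3 + 2*(-21)))*(292 - 183) = (139/(-3 - 42))*109 = (139/(-45))*109 = (139*(-1/45))*109 = -139/45*109 = -15151/45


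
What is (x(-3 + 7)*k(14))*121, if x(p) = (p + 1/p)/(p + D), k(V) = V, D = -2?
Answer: 14399/4 ≈ 3599.8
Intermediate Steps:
x(p) = (p + 1/p)/(-2 + p) (x(p) = (p + 1/p)/(p - 2) = (p + 1/p)/(-2 + p))
(x(-3 + 7)*k(14))*121 = (((1 + (-3 + 7)²)/((-3 + 7)*(-2 + (-3 + 7))))*14)*121 = (((1 + 4²)/(4*(-2 + 4)))*14)*121 = (((¼)*(1 + 16)/2)*14)*121 = (((¼)*(½)*17)*14)*121 = ((17/8)*14)*121 = (119/4)*121 = 14399/4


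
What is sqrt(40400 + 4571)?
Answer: sqrt(44971) ≈ 212.06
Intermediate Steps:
sqrt(40400 + 4571) = sqrt(44971)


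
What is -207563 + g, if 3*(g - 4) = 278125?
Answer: -344552/3 ≈ -1.1485e+5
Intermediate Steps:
g = 278137/3 (g = 4 + (⅓)*278125 = 4 + 278125/3 = 278137/3 ≈ 92712.)
-207563 + g = -207563 + 278137/3 = -344552/3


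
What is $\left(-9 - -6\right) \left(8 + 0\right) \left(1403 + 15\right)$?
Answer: $-34032$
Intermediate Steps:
$\left(-9 - -6\right) \left(8 + 0\right) \left(1403 + 15\right) = \left(-9 + 6\right) 8 \cdot 1418 = \left(-3\right) 8 \cdot 1418 = \left(-24\right) 1418 = -34032$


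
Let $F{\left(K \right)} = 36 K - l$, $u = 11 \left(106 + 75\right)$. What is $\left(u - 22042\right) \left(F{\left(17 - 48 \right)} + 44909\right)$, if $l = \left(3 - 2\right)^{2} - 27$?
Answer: $-878614769$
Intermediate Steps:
$l = -26$ ($l = 1^{2} - 27 = 1 - 27 = -26$)
$u = 1991$ ($u = 11 \cdot 181 = 1991$)
$F{\left(K \right)} = 26 + 36 K$ ($F{\left(K \right)} = 36 K - -26 = 36 K + 26 = 26 + 36 K$)
$\left(u - 22042\right) \left(F{\left(17 - 48 \right)} + 44909\right) = \left(1991 - 22042\right) \left(\left(26 + 36 \left(17 - 48\right)\right) + 44909\right) = - 20051 \left(\left(26 + 36 \left(17 - 48\right)\right) + 44909\right) = - 20051 \left(\left(26 + 36 \left(-31\right)\right) + 44909\right) = - 20051 \left(\left(26 - 1116\right) + 44909\right) = - 20051 \left(-1090 + 44909\right) = \left(-20051\right) 43819 = -878614769$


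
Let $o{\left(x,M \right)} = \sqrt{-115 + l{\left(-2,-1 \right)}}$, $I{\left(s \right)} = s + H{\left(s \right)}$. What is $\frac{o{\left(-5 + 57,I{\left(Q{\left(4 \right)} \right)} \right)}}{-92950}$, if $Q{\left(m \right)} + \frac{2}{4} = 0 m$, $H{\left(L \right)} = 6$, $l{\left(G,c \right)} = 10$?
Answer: $- \frac{i \sqrt{105}}{92950} \approx - 0.00011024 i$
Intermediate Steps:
$Q{\left(m \right)} = - \frac{1}{2}$ ($Q{\left(m \right)} = - \frac{1}{2} + 0 m = - \frac{1}{2} + 0 = - \frac{1}{2}$)
$I{\left(s \right)} = 6 + s$ ($I{\left(s \right)} = s + 6 = 6 + s$)
$o{\left(x,M \right)} = i \sqrt{105}$ ($o{\left(x,M \right)} = \sqrt{-115 + 10} = \sqrt{-105} = i \sqrt{105}$)
$\frac{o{\left(-5 + 57,I{\left(Q{\left(4 \right)} \right)} \right)}}{-92950} = \frac{i \sqrt{105}}{-92950} = i \sqrt{105} \left(- \frac{1}{92950}\right) = - \frac{i \sqrt{105}}{92950}$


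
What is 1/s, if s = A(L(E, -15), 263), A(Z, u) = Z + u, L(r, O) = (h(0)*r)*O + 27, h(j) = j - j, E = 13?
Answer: 1/290 ≈ 0.0034483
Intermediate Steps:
h(j) = 0
L(r, O) = 27 (L(r, O) = (0*r)*O + 27 = 0*O + 27 = 0 + 27 = 27)
s = 290 (s = 27 + 263 = 290)
1/s = 1/290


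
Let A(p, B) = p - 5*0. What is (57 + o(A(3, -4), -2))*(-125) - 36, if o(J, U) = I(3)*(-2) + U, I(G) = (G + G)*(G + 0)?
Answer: -2411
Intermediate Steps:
A(p, B) = p (A(p, B) = p - 1*0 = p + 0 = p)
I(G) = 2*G² (I(G) = (2*G)*G = 2*G²)
o(J, U) = -36 + U (o(J, U) = (2*3²)*(-2) + U = (2*9)*(-2) + U = 18*(-2) + U = -36 + U)
(57 + o(A(3, -4), -2))*(-125) - 36 = (57 + (-36 - 2))*(-125) - 36 = (57 - 38)*(-125) - 36 = 19*(-125) - 36 = -2375 - 36 = -2411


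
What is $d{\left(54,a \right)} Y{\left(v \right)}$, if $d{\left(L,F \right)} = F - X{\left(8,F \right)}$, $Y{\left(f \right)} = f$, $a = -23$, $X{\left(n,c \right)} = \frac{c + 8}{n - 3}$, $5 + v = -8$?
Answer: $260$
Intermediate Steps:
$v = -13$ ($v = -5 - 8 = -13$)
$X{\left(n,c \right)} = \frac{8 + c}{-3 + n}$
$d{\left(L,F \right)} = - \frac{8}{5} + \frac{4 F}{5}$ ($d{\left(L,F \right)} = F - \frac{8 + F}{-3 + 8} = F - \frac{8 + F}{5} = F - \left(\frac{8}{5} + \frac{F}{5}\right) = - \frac{8}{5} + \frac{4 F}{5}$)
$d{\left(54,a \right)} Y{\left(v \right)} = \left(- \frac{8}{5} + \frac{4}{5} \left(-23\right)\right) \left(-13\right) = \left(- \frac{8}{5} - \frac{92}{5}\right) \left(-13\right) = \left(-20\right) \left(-13\right) = 260$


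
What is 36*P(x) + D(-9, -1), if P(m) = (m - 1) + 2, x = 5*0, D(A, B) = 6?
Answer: 42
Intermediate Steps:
x = 0
P(m) = 1 + m (P(m) = (-1 + m) + 2 = 1 + m)
36*P(x) + D(-9, -1) = 36*(1 + 0) + 6 = 36*1 + 6 = 36 + 6 = 42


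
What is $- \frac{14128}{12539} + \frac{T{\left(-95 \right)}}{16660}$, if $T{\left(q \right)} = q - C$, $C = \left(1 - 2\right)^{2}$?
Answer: $- \frac{59144056}{52224935} \approx -1.1325$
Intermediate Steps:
$C = 1$ ($C = \left(-1\right)^{2} = 1$)
$T{\left(q \right)} = -1 + q$ ($T{\left(q \right)} = q - 1 = -1 + q$)
$- \frac{14128}{12539} + \frac{T{\left(-95 \right)}}{16660} = - \frac{14128}{12539} + \frac{-1 - 95}{16660} = \left(-14128\right) \frac{1}{12539} - \frac{24}{4165} = - \frac{14128}{12539} - \frac{24}{4165} = - \frac{59144056}{52224935}$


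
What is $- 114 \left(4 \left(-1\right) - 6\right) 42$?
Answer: $47880$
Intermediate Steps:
$- 114 \left(4 \left(-1\right) - 6\right) 42 = - 114 \left(-4 - 6\right) 42 = \left(-114\right) \left(-10\right) 42 = 1140 \cdot 42 = 47880$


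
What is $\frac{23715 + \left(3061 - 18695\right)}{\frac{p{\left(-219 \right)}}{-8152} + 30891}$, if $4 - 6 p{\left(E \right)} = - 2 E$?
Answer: $\frac{197628936}{755470513} \approx 0.2616$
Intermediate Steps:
$p{\left(E \right)} = \frac{2}{3} + \frac{E}{3}$ ($p{\left(E \right)} = \frac{2}{3} - \frac{\left(-2\right) E}{6} = \frac{2}{3} + \frac{E}{3}$)
$\frac{23715 + \left(3061 - 18695\right)}{\frac{p{\left(-219 \right)}}{-8152} + 30891} = \frac{23715 + \left(3061 - 18695\right)}{\frac{\frac{2}{3} + \frac{1}{3} \left(-219\right)}{-8152} + 30891} = \frac{23715 + \left(3061 - 18695\right)}{\left(\frac{2}{3} - 73\right) \left(- \frac{1}{8152}\right) + 30891} = \frac{23715 - 15634}{\left(- \frac{217}{3}\right) \left(- \frac{1}{8152}\right) + 30891} = \frac{8081}{\frac{217}{24456} + 30891} = \frac{8081}{\frac{755470513}{24456}} = 8081 \cdot \frac{24456}{755470513} = \frac{197628936}{755470513}$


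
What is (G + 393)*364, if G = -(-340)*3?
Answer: 514332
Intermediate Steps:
G = 1020 (G = -85*(-12) = 1020)
(G + 393)*364 = (1020 + 393)*364 = 1413*364 = 514332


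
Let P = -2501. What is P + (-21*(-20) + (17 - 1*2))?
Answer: -2066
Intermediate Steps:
P + (-21*(-20) + (17 - 1*2)) = -2501 + (-21*(-20) + (17 - 1*2)) = -2501 + (420 + (17 - 2)) = -2501 + (420 + 15) = -2501 + 435 = -2066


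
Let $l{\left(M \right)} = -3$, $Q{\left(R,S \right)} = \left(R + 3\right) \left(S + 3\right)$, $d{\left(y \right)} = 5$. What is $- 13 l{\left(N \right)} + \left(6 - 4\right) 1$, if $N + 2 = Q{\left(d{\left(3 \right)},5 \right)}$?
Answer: $41$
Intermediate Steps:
$Q{\left(R,S \right)} = \left(3 + R\right) \left(3 + S\right)$
$N = 62$ ($N = -2 + \left(9 + 3 \cdot 5 + 3 \cdot 5 + 5 \cdot 5\right) = -2 + \left(9 + 15 + 15 + 25\right) = -2 + 64 = 62$)
$- 13 l{\left(N \right)} + \left(6 - 4\right) 1 = \left(-13\right) \left(-3\right) + \left(6 - 4\right) 1 = 39 + 2 \cdot 1 = 39 + 2 = 41$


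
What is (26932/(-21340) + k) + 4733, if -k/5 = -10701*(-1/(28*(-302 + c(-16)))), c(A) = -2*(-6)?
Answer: 1415622647/298760 ≈ 4738.3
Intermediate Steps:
c(A) = 12
k = 369/56 (k = -(-53505)/((-28*(-302 + 12))) = -(-53505)/((-28*(-290))) = -(-53505)/8120 = -5*(-369/280) = 369/56 ≈ 6.5893)
(26932/(-21340) + k) + 4733 = (26932/(-21340) + 369/56) + 4733 = (26932*(-1/21340) + 369/56) + 4733 = (-6733/5335 + 369/56) + 4733 = 1591567/298760 + 4733 = 1415622647/298760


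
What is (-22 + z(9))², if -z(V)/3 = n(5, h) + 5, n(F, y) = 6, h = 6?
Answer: 3025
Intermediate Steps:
z(V) = -33 (z(V) = -3*(6 + 5) = -3*11 = -33)
(-22 + z(9))² = (-22 - 33)² = (-55)² = 3025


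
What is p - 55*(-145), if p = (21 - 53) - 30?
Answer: 7913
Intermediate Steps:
p = -62 (p = -32 - 30 = -62)
p - 55*(-145) = -62 - 55*(-145) = -62 + 7975 = 7913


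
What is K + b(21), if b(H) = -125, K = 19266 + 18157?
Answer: 37298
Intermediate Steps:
K = 37423
K + b(21) = 37423 - 125 = 37298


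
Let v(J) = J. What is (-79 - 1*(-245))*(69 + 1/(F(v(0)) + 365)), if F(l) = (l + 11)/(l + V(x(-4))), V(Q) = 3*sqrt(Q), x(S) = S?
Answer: 54938096574/4796221 + 10956*I/4796221 ≈ 11454.0 + 0.0022843*I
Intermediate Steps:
F(l) = (11 + l)/(l + 6*I) (F(l) = (l + 11)/(l + 3*sqrt(-4)) = (11 + l)/(l + 3*(2*I)) = (11 + l)/(l + 6*I))
(-79 - 1*(-245))*(69 + 1/(F(v(0)) + 365)) = (-79 - 1*(-245))*(69 + 1/((11 + 0)/(0 + 6*I) + 365)) = (-79 + 245)*(69 + 1/(11/(6*I) + 365)) = 166*(69 + 1/(-I/6*11 + 365)) = 166*(69 + 1/(-11*I/6 + 365)) = 166*(69 + 1/(365 - 11*I/6)) = 166*(69 + 36*(365 + 11*I/6)/4796221) = 11454 + 5976*(365 + 11*I/6)/4796221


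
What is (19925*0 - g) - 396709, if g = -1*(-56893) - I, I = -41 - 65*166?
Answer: -464433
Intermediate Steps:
I = -10831 (I = -41 - 10790 = -10831)
g = 67724 (g = -1*(-56893) - 1*(-10831) = 56893 + 10831 = 67724)
(19925*0 - g) - 396709 = (19925*0 - 1*67724) - 396709 = (0 - 67724) - 396709 = -67724 - 396709 = -464433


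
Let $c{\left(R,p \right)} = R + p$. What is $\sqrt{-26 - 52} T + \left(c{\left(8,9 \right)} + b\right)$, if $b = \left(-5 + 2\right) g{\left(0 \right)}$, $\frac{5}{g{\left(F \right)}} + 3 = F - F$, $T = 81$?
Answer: $22 + 81 i \sqrt{78} \approx 22.0 + 715.37 i$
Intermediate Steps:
$g{\left(F \right)} = - \frac{5}{3}$ ($g{\left(F \right)} = \frac{5}{-3 + \left(F - F\right)} = \frac{5}{-3 + 0} = \frac{5}{-3} = 5 \left(- \frac{1}{3}\right) = - \frac{5}{3}$)
$b = 5$ ($b = \left(-5 + 2\right) \left(- \frac{5}{3}\right) = \left(-3\right) \left(- \frac{5}{3}\right) = 5$)
$\sqrt{-26 - 52} T + \left(c{\left(8,9 \right)} + b\right) = \sqrt{-26 - 52} \cdot 81 + \left(\left(8 + 9\right) + 5\right) = \sqrt{-78} \cdot 81 + \left(17 + 5\right) = i \sqrt{78} \cdot 81 + 22 = 81 i \sqrt{78} + 22 = 22 + 81 i \sqrt{78}$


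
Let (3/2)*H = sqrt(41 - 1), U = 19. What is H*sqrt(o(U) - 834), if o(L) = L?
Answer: 20*I*sqrt(326)/3 ≈ 120.37*I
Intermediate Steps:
H = 4*sqrt(10)/3 (H = 2*sqrt(41 - 1)/3 = 2*sqrt(40)/3 = 2*(2*sqrt(10))/3 = 4*sqrt(10)/3 ≈ 4.2164)
H*sqrt(o(U) - 834) = (4*sqrt(10)/3)*sqrt(19 - 834) = (4*sqrt(10)/3)*sqrt(-815) = (4*sqrt(10)/3)*(I*sqrt(815)) = 20*I*sqrt(326)/3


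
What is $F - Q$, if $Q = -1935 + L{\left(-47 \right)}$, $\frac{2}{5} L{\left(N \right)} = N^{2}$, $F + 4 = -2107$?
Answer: $- \frac{11397}{2} \approx -5698.5$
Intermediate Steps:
$F = -2111$ ($F = -4 - 2107 = -2111$)
$L{\left(N \right)} = \frac{5 N^{2}}{2}$
$Q = \frac{7175}{2}$ ($Q = -1935 + \frac{5 \left(-47\right)^{2}}{2} = -1935 + \frac{5}{2} \cdot 2209 = -1935 + \frac{11045}{2} = \frac{7175}{2} \approx 3587.5$)
$F - Q = -2111 - \frac{7175}{2} = - \frac{11397}{2}$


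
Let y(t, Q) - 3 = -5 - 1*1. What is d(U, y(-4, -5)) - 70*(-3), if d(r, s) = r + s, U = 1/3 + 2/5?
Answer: 3116/15 ≈ 207.73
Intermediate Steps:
y(t, Q) = -3 (y(t, Q) = 3 + (-5 - 1*1) = 3 + (-5 - 1) = 3 - 6 = -3)
U = 11/15 (U = 1*(⅓) + 2*(⅕) = ⅓ + ⅖ = 11/15 ≈ 0.73333)
d(U, y(-4, -5)) - 70*(-3) = (11/15 - 3) - 70*(-3) = -34/15 + 210 = 3116/15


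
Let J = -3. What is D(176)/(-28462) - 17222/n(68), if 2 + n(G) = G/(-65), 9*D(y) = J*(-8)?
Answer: 7965304033/1408869 ≈ 5653.7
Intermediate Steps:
D(y) = 8/3 (D(y) = (-3*(-8))/9 = (⅑)*24 = 8/3)
n(G) = -2 - G/65 (n(G) = -2 + G/(-65) = -2 + G*(-1/65) = -2 - G/65)
D(176)/(-28462) - 17222/n(68) = (8/3)/(-28462) - 17222/(-2 - 1/65*68) = (8/3)*(-1/28462) - 17222/(-2 - 68/65) = -4/42693 - 17222/(-198/65) = -4/42693 - 17222*(-65/198) = -4/42693 + 559715/99 = 7965304033/1408869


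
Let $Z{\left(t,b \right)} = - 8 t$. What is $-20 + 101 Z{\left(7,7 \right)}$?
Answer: $-5676$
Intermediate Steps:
$-20 + 101 Z{\left(7,7 \right)} = -20 + 101 \left(\left(-8\right) 7\right) = -20 + 101 \left(-56\right) = -20 - 5656 = -5676$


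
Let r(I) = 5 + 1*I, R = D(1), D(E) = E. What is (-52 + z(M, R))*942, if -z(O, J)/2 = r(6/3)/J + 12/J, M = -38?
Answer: -84780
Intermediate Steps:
R = 1
r(I) = 5 + I
z(O, J) = -38/J (z(O, J) = -2*((5 + 6/3)/J + 12/J) = -2*((5 + 6*(⅓))/J + 12/J) = -2*((5 + 2)/J + 12/J) = -2*(7/J + 12/J) = -38/J)
(-52 + z(M, R))*942 = (-52 - 38/1)*942 = (-52 - 38*1)*942 = (-52 - 38)*942 = -90*942 = -84780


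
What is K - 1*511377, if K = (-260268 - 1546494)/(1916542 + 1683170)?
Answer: -306801955031/599952 ≈ -5.1138e+5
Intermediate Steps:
K = -301127/599952 (K = -1806762/3599712 = -1806762*1/3599712 = -301127/599952 ≈ -0.50192)
K - 1*511377 = -301127/599952 - 1*511377 = -301127/599952 - 511377 = -306801955031/599952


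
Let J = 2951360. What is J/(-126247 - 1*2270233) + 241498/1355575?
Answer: -10693889703/10151901175 ≈ -1.0534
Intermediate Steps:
J/(-126247 - 1*2270233) + 241498/1355575 = 2951360/(-126247 - 1*2270233) + 241498/1355575 = 2951360/(-126247 - 2270233) + 241498*(1/1355575) = 2951360/(-2396480) + 241498/1355575 = 2951360*(-1/2396480) + 241498/1355575 = -9223/7489 + 241498/1355575 = -10693889703/10151901175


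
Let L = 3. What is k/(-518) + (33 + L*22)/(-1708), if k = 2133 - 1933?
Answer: -4009/9028 ≈ -0.44406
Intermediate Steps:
k = 200
k/(-518) + (33 + L*22)/(-1708) = 200/(-518) + (33 + 3*22)/(-1708) = 200*(-1/518) + (33 + 66)*(-1/1708) = -100/259 + 99*(-1/1708) = -100/259 - 99/1708 = -4009/9028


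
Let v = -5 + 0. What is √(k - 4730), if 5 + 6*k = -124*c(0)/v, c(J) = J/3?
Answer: I*√170310/6 ≈ 68.781*I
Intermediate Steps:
c(J) = J/3 (c(J) = J*(⅓) = J/3)
v = -5
k = -⅚ (k = -⅚ + (-124*(⅓)*0/(-5))/6 = -⅚ + (-0*(-1)/5)/6 = -⅚ + (-124*0)/6 = -⅚ + (⅙)*0 = -⅚ + 0 = -⅚ ≈ -0.83333)
√(k - 4730) = √(-⅚ - 4730) = √(-28385/6) = I*√170310/6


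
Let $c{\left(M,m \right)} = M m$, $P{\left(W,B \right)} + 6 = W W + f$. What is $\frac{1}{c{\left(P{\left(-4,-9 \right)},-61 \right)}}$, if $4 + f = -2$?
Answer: $- \frac{1}{244} \approx -0.0040984$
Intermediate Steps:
$f = -6$ ($f = -4 - 2 = -6$)
$P{\left(W,B \right)} = -12 + W^{2}$ ($P{\left(W,B \right)} = -6 + \left(W W - 6\right) = -6 + \left(W^{2} - 6\right) = -6 + \left(-6 + W^{2}\right) = -12 + W^{2}$)
$\frac{1}{c{\left(P{\left(-4,-9 \right)},-61 \right)}} = \frac{1}{\left(-12 + \left(-4\right)^{2}\right) \left(-61\right)} = \frac{1}{\left(-12 + 16\right) \left(-61\right)} = \frac{1}{4 \left(-61\right)} = \frac{1}{-244} = - \frac{1}{244}$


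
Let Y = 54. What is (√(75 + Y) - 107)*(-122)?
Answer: 13054 - 122*√129 ≈ 11668.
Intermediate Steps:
(√(75 + Y) - 107)*(-122) = (√(75 + 54) - 107)*(-122) = (√129 - 107)*(-122) = (-107 + √129)*(-122) = 13054 - 122*√129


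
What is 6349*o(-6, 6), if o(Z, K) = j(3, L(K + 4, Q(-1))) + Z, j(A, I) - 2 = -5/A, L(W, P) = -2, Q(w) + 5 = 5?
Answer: -107933/3 ≈ -35978.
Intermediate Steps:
Q(w) = 0 (Q(w) = -5 + 5 = 0)
j(A, I) = 2 - 5/A
o(Z, K) = ⅓ + Z (o(Z, K) = (2 - 5/3) + Z = ⅓ + Z)
6349*o(-6, 6) = 6349*(⅓ - 6) = 6349*(-17/3) = -107933/3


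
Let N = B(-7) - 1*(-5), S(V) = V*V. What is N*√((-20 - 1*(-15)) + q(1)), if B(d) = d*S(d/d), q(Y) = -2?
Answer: -2*I*√7 ≈ -5.2915*I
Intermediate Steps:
S(V) = V²
B(d) = d (B(d) = d*(d/d)² = d*1² = d*1 = d)
N = -2 (N = -7 - 1*(-5) = -7 + 5 = -2)
N*√((-20 - 1*(-15)) + q(1)) = -2*√((-20 - 1*(-15)) - 2) = -2*√((-20 + 15) - 2) = -2*√(-5 - 2) = -2*I*√7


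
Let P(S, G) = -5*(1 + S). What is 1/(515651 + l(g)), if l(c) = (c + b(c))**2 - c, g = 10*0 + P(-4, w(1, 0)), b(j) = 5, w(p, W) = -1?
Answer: 1/516036 ≈ 1.9378e-6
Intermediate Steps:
P(S, G) = -5 - 5*S
g = 15 (g = 10*0 + (-5 - 5*(-4)) = 0 + (-5 + 20) = 0 + 15 = 15)
l(c) = (5 + c)**2 - c (l(c) = (c + 5)**2 - c = (5 + c)**2 - c)
1/(515651 + l(g)) = 1/(515651 + ((5 + 15)**2 - 1*15)) = 1/(515651 + (20**2 - 15)) = 1/(515651 + (400 - 15)) = 1/(515651 + 385) = 1/516036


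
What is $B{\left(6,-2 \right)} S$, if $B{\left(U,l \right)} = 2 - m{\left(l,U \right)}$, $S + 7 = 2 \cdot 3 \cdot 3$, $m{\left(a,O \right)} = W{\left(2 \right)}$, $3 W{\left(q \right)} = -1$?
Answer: $\frac{77}{3} \approx 25.667$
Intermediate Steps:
$W{\left(q \right)} = - \frac{1}{3}$ ($W{\left(q \right)} = \frac{1}{3} \left(-1\right) = - \frac{1}{3}$)
$m{\left(a,O \right)} = - \frac{1}{3}$
$S = 11$ ($S = -7 + 2 \cdot 3 \cdot 3 = -7 + 6 \cdot 3 = -7 + 18 = 11$)
$B{\left(U,l \right)} = \frac{7}{3}$ ($B{\left(U,l \right)} = 2 - - \frac{1}{3} = 2 + \frac{1}{3} = \frac{7}{3}$)
$B{\left(6,-2 \right)} S = \frac{7}{3} \cdot 11 = \frac{77}{3}$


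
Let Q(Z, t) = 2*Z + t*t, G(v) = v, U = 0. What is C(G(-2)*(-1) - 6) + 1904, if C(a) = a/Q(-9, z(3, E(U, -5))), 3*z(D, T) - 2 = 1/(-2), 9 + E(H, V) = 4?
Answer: 135200/71 ≈ 1904.2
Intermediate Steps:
E(H, V) = -5 (E(H, V) = -9 + 4 = -5)
z(D, T) = 1/2 (z(D, T) = 2/3 + (1/3)/(-2) = 2/3 + (1/3)*(-1/2) = 2/3 - 1/6 = 1/2)
Q(Z, t) = t**2 + 2*Z (Q(Z, t) = 2*Z + t**2 = t**2 + 2*Z)
C(a) = -4*a/71 (C(a) = a/((1/2)**2 + 2*(-9)) = a/(1/4 - 18) = a/(-71/4) = a*(-4/71) = -4*a/71)
C(G(-2)*(-1) - 6) + 1904 = -4*(-2*(-1) - 6)/71 + 1904 = -4*(2 - 6)/71 + 1904 = -4/71*(-4) + 1904 = 16/71 + 1904 = 135200/71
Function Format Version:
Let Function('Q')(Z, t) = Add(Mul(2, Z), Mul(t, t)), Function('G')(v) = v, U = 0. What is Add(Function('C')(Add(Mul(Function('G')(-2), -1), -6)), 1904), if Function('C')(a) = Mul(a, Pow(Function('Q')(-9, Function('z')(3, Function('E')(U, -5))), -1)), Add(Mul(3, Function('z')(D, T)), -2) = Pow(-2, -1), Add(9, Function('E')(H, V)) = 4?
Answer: Rational(135200, 71) ≈ 1904.2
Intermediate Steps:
Function('E')(H, V) = -5 (Function('E')(H, V) = Add(-9, 4) = -5)
Function('z')(D, T) = Rational(1, 2) (Function('z')(D, T) = Add(Rational(2, 3), Mul(Rational(1, 3), Pow(-2, -1))) = Add(Rational(2, 3), Mul(Rational(1, 3), Rational(-1, 2))) = Add(Rational(2, 3), Rational(-1, 6)) = Rational(1, 2))
Function('Q')(Z, t) = Add(Pow(t, 2), Mul(2, Z)) (Function('Q')(Z, t) = Add(Mul(2, Z), Pow(t, 2)) = Add(Pow(t, 2), Mul(2, Z)))
Function('C')(a) = Mul(Rational(-4, 71), a) (Function('C')(a) = Mul(a, Pow(Add(Pow(Rational(1, 2), 2), Mul(2, -9)), -1)) = Mul(a, Pow(Add(Rational(1, 4), -18), -1)) = Mul(a, Pow(Rational(-71, 4), -1)) = Mul(a, Rational(-4, 71)) = Mul(Rational(-4, 71), a))
Add(Function('C')(Add(Mul(Function('G')(-2), -1), -6)), 1904) = Add(Mul(Rational(-4, 71), Add(Mul(-2, -1), -6)), 1904) = Add(Mul(Rational(-4, 71), Add(2, -6)), 1904) = Add(Mul(Rational(-4, 71), -4), 1904) = Add(Rational(16, 71), 1904) = Rational(135200, 71)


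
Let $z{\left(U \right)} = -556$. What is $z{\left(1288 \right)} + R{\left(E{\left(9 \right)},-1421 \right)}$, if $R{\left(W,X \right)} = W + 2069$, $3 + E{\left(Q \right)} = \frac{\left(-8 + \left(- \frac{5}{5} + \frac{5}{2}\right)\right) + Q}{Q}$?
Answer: $\frac{27185}{18} \approx 1510.3$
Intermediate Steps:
$E{\left(Q \right)} = -3 + \frac{- \frac{13}{2} + Q}{Q}$ ($E{\left(Q \right)} = -3 + \frac{\left(-8 + \left(- \frac{5}{5} + \frac{5}{2}\right)\right) + Q}{Q} = -3 + \frac{\left(-8 + \left(\left(-5\right) \frac{1}{5} + 5 \cdot \frac{1}{2}\right)\right) + Q}{Q} = -3 + \frac{\left(-8 + \left(-1 + \frac{5}{2}\right)\right) + Q}{Q} = -3 + \frac{\left(-8 + \frac{3}{2}\right) + Q}{Q} = -3 + \frac{- \frac{13}{2} + Q}{Q}$)
$R{\left(W,X \right)} = 2069 + W$
$z{\left(1288 \right)} + R{\left(E{\left(9 \right)},-1421 \right)} = -556 + \left(2069 - \left(2 + \frac{13}{2 \cdot 9}\right)\right) = -556 + \left(2069 - \frac{49}{18}\right) = -556 + \frac{37193}{18} = \frac{27185}{18}$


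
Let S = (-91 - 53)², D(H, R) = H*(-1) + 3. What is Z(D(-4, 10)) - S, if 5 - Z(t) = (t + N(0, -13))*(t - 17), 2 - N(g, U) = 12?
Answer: -20761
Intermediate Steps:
N(g, U) = -10 (N(g, U) = 2 - 1*12 = 2 - 12 = -10)
D(H, R) = 3 - H (D(H, R) = -H + 3 = 3 - H)
Z(t) = 5 - (-17 + t)*(-10 + t) (Z(t) = 5 - (t - 10)*(t - 17) = 5 - (-10 + t)*(-17 + t) = 5 - (-17 + t)*(-10 + t))
S = 20736 (S = (-144)² = 20736)
Z(D(-4, 10)) - S = (-165 - (3 - 1*(-4))² + 27*(3 - 1*(-4))) - 1*20736 = (-165 - (3 + 4)² + 27*(3 + 4)) - 20736 = (-165 - 1*7² + 27*7) - 20736 = (-165 - 1*49 + 189) - 20736 = (-165 - 49 + 189) - 20736 = -25 - 20736 = -20761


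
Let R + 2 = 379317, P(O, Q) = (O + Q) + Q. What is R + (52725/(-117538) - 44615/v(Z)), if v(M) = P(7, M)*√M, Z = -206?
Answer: 44583873745/117538 - 8923*I*√206/16686 ≈ 3.7931e+5 - 7.6752*I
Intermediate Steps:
P(O, Q) = O + 2*Q
R = 379315 (R = -2 + 379317 = 379315)
v(M) = √M*(7 + 2*M) (v(M) = (7 + 2*M)*√M = √M*(7 + 2*M))
R + (52725/(-117538) - 44615/v(Z)) = 379315 + (52725/(-117538) - 44615*(-I*√206/(206*(7 + 2*(-206))))) = 379315 + (52725*(-1/117538) - 44615*(-I*√206/(206*(7 - 412)))) = 379315 + (-52725/117538 - 44615*I*√206/83430) = 379315 + (-52725/117538 - 8923*I*√206/16686) = 44583873745/117538 - 8923*I*√206/16686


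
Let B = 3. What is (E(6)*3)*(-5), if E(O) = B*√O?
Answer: -45*√6 ≈ -110.23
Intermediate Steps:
E(O) = 3*√O
(E(6)*3)*(-5) = ((3*√6)*3)*(-5) = (9*√6)*(-5) = -45*√6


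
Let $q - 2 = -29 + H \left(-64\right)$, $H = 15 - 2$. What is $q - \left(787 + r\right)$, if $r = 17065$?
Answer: $-18711$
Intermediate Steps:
$H = 13$ ($H = 15 - 2 = 13$)
$q = -859$ ($q = 2 + \left(-29 + 13 \left(-64\right)\right) = 2 - 861 = -859$)
$q - \left(787 + r\right) = -859 + \left(\left(\left(-25\right) 32 + 13\right) - 17065\right) = -859 + \left(\left(-800 + 13\right) - 17065\right) = -859 - 17852 = -18711$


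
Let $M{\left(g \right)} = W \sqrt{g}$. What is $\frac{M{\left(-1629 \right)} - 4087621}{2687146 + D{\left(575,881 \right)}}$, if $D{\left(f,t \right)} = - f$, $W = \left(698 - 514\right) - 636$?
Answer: $- \frac{4087621}{2686571} - \frac{1356 i \sqrt{181}}{2686571} \approx -1.5215 - 0.0067905 i$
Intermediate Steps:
$W = -452$ ($W = 184 - 636 = -452$)
$M{\left(g \right)} = - 452 \sqrt{g}$
$\frac{M{\left(-1629 \right)} - 4087621}{2687146 + D{\left(575,881 \right)}} = \frac{- 452 \sqrt{-1629} - 4087621}{2687146 - 575} = \frac{- 452 \cdot 3 i \sqrt{181} - 4087621}{2687146 - 575} = \frac{- 1356 i \sqrt{181} - 4087621}{2686571} = \left(-4087621 - 1356 i \sqrt{181}\right) \frac{1}{2686571} = - \frac{4087621}{2686571} - \frac{1356 i \sqrt{181}}{2686571}$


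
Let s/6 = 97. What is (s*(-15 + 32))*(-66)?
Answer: -653004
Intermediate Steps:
s = 582 (s = 6*97 = 582)
(s*(-15 + 32))*(-66) = (582*(-15 + 32))*(-66) = (582*17)*(-66) = 9894*(-66) = -653004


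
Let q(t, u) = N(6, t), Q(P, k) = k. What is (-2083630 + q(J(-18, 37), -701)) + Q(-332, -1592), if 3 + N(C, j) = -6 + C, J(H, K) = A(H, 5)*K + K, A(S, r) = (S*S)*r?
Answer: -2085225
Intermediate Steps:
A(S, r) = r*S² (A(S, r) = S²*r = r*S²)
J(H, K) = K + 5*K*H² (J(H, K) = (5*H²)*K + K = 5*K*H² + K = K + 5*K*H²)
N(C, j) = -9 + C (N(C, j) = -3 + (-6 + C) = -9 + C)
q(t, u) = -3 (q(t, u) = -9 + 6 = -3)
(-2083630 + q(J(-18, 37), -701)) + Q(-332, -1592) = (-2083630 - 3) - 1592 = -2083633 - 1592 = -2085225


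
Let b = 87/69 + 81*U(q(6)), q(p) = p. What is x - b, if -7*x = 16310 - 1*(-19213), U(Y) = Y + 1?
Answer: -908519/161 ≈ -5643.0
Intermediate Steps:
U(Y) = 1 + Y
b = 13070/23 (b = 87/69 + 81*(1 + 6) = 87*(1/69) + 81*7 = 29/23 + 567 = 13070/23 ≈ 568.26)
x = -35523/7 (x = -(16310 - 1*(-19213))/7 = -(16310 + 19213)/7 = -1/7*35523 = -35523/7 ≈ -5074.7)
x - b = -35523/7 - 1*13070/23 = -35523/7 - 13070/23 = -908519/161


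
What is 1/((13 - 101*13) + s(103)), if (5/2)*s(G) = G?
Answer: -5/6294 ≈ -0.00079441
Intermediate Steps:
s(G) = 2*G/5
1/((13 - 101*13) + s(103)) = 1/((13 - 101*13) + (⅖)*103) = 1/((13 - 1313) + 206/5) = 1/(-1300 + 206/5) = 1/(-6294/5) = -5/6294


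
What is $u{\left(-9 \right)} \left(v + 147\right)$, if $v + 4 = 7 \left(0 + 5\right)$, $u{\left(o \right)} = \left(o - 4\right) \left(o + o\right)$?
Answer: $41652$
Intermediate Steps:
$u{\left(o \right)} = 2 o \left(-4 + o\right)$ ($u{\left(o \right)} = \left(-4 + o\right) 2 o = 2 o \left(-4 + o\right)$)
$v = 31$ ($v = -4 + 7 \left(0 + 5\right) = -4 + 7 \cdot 5 = -4 + 35 = 31$)
$u{\left(-9 \right)} \left(v + 147\right) = 2 \left(-9\right) \left(-4 - 9\right) \left(31 + 147\right) = 2 \left(-9\right) \left(-13\right) 178 = 234 \cdot 178 = 41652$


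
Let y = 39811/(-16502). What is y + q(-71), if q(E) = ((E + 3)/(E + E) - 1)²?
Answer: -178096013/83186582 ≈ -2.1409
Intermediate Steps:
y = -39811/16502 (y = 39811*(-1/16502) = -39811/16502 ≈ -2.4125)
q(E) = (-1 + (3 + E)/(2*E))² (q(E) = ((3 + E)/((2*E)) - 1)² = ((3 + E)*(1/(2*E)) - 1)² = ((3 + E)/(2*E) - 1)² = (-1 + (3 + E)/(2*E))²)
y + q(-71) = -39811/16502 + (¼)*(-3 - 71)²/(-71)² = -39811/16502 + (¼)*(1/5041)*(-74)² = -39811/16502 + (¼)*(1/5041)*5476 = -39811/16502 + 1369/5041 = -178096013/83186582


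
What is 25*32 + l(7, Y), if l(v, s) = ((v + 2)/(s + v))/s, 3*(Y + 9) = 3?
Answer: 6409/8 ≈ 801.13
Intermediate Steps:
Y = -8 (Y = -9 + (⅓)*3 = -9 + 1 = -8)
l(v, s) = (2 + v)/(s*(s + v)) (l(v, s) = ((2 + v)/(s + v))/s = (2 + v)/(s*(s + v)))
25*32 + l(7, Y) = 25*32 + (2 + 7)/((-8)*(-8 + 7)) = 800 - ⅛*9/(-1) = 800 - ⅛*(-1)*9 = 800 + 9/8 = 6409/8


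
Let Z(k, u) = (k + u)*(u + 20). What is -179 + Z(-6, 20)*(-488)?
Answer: -273459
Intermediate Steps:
Z(k, u) = (20 + u)*(k + u) (Z(k, u) = (k + u)*(20 + u) = (20 + u)*(k + u))
-179 + Z(-6, 20)*(-488) = -179 + (20² + 20*(-6) + 20*20 - 6*20)*(-488) = -179 + (400 - 120 + 400 - 120)*(-488) = -179 + 560*(-488) = -179 - 273280 = -273459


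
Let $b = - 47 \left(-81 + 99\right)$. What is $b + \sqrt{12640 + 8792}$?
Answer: $-846 + 2 \sqrt{5358} \approx -699.6$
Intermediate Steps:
$b = -846$ ($b = \left(-47\right) 18 = -846$)
$b + \sqrt{12640 + 8792} = -846 + \sqrt{12640 + 8792} = -846 + \sqrt{21432} = -846 + 2 \sqrt{5358}$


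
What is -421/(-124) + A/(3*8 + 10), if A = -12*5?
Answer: 3437/2108 ≈ 1.6305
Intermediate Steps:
A = -60
-421/(-124) + A/(3*8 + 10) = -421/(-124) - 60/(3*8 + 10) = -421*(-1/124) - 60/(24 + 10) = 421/124 - 60/34 = 421/124 - 60*1/34 = 421/124 - 30/17 = 3437/2108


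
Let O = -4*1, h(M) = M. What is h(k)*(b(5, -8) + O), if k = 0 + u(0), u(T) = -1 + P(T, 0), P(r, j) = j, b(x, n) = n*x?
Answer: 44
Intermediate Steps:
u(T) = -1 (u(T) = -1 + 0 = -1)
k = -1 (k = 0 - 1 = -1)
O = -4
h(k)*(b(5, -8) + O) = -(-8*5 - 4) = -(-40 - 4) = -1*(-44) = 44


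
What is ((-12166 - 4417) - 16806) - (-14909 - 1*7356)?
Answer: -11124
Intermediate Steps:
((-12166 - 4417) - 16806) - (-14909 - 1*7356) = (-16583 - 16806) - (-14909 - 7356) = -33389 - 1*(-22265) = -33389 + 22265 = -11124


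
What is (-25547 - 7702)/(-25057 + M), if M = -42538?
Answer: 33249/67595 ≈ 0.49189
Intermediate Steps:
(-25547 - 7702)/(-25057 + M) = (-25547 - 7702)/(-25057 - 42538) = -33249/(-67595) = -33249*(-1/67595) = 33249/67595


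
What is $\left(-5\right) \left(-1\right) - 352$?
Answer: $-347$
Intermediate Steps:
$\left(-5\right) \left(-1\right) - 352 = 5 - 352 = -347$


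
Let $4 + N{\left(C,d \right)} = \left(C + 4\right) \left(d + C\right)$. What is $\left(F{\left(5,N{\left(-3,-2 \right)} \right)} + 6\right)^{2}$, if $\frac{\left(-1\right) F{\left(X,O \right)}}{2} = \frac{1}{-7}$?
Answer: $\frac{1936}{49} \approx 39.51$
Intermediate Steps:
$N{\left(C,d \right)} = -4 + \left(4 + C\right) \left(C + d\right)$ ($N{\left(C,d \right)} = -4 + \left(C + 4\right) \left(d + C\right) = -4 + \left(4 + C\right) \left(C + d\right)$)
$F{\left(X,O \right)} = \frac{2}{7}$ ($F{\left(X,O \right)} = - \frac{2}{-7} = \left(-2\right) \left(- \frac{1}{7}\right) = \frac{2}{7}$)
$\left(F{\left(5,N{\left(-3,-2 \right)} \right)} + 6\right)^{2} = \left(\frac{2}{7} + 6\right)^{2} = \left(\frac{44}{7}\right)^{2} = \frac{1936}{49}$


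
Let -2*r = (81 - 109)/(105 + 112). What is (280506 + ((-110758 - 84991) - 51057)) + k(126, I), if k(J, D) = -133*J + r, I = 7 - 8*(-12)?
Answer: 525204/31 ≈ 16942.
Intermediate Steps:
I = 103 (I = 7 + 96 = 103)
r = 2/31 (r = -(81 - 109)/(2*(105 + 112)) = -(-14)/217 = -½*(-4/31) = 2/31 ≈ 0.064516)
k(J, D) = 2/31 - 133*J (k(J, D) = -133*J + 2/31 = 2/31 - 133*J)
(280506 + ((-110758 - 84991) - 51057)) + k(126, I) = (280506 + ((-110758 - 84991) - 51057)) + (2/31 - 133*126) = (280506 + (-195749 - 51057)) + (2/31 - 16758) = (280506 - 246806) - 519496/31 = 33700 - 519496/31 = 525204/31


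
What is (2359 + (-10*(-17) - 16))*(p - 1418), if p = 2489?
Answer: 2691423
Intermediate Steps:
(2359 + (-10*(-17) - 16))*(p - 1418) = (2359 + (-10*(-17) - 16))*(2489 - 1418) = (2359 + (170 - 16))*1071 = (2359 + 154)*1071 = 2513*1071 = 2691423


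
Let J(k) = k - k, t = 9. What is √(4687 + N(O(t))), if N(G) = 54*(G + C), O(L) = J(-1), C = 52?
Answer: √7495 ≈ 86.574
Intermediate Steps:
J(k) = 0
O(L) = 0
N(G) = 2808 + 54*G (N(G) = 54*(G + 52) = 54*(52 + G) = 2808 + 54*G)
√(4687 + N(O(t))) = √(4687 + (2808 + 54*0)) = √(4687 + (2808 + 0)) = √(4687 + 2808) = √7495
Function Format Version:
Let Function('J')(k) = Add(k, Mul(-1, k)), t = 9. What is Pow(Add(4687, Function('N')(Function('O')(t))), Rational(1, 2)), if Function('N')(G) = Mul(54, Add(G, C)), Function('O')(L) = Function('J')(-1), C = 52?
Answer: Pow(7495, Rational(1, 2)) ≈ 86.574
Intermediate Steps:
Function('J')(k) = 0
Function('O')(L) = 0
Function('N')(G) = Add(2808, Mul(54, G)) (Function('N')(G) = Mul(54, Add(G, 52)) = Mul(54, Add(52, G)) = Add(2808, Mul(54, G)))
Pow(Add(4687, Function('N')(Function('O')(t))), Rational(1, 2)) = Pow(Add(4687, Add(2808, Mul(54, 0))), Rational(1, 2)) = Pow(Add(4687, Add(2808, 0)), Rational(1, 2)) = Pow(Add(4687, 2808), Rational(1, 2)) = Pow(7495, Rational(1, 2))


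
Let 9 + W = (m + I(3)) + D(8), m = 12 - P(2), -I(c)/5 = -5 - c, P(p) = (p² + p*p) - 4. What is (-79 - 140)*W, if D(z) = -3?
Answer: -7884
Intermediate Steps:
P(p) = -4 + 2*p² (P(p) = (p² + p²) - 4 = 2*p² - 4 = -4 + 2*p²)
I(c) = 25 + 5*c (I(c) = -5*(-5 - c) = 25 + 5*c)
m = 8 (m = 12 - (-4 + 2*2²) = 12 - (-4 + 2*4) = 12 - (-4 + 8) = 12 - 1*4 = 12 - 4 = 8)
W = 36 (W = -9 + ((8 + (25 + 5*3)) - 3) = -9 + ((8 + (25 + 15)) - 3) = -9 + ((8 + 40) - 3) = -9 + (48 - 3) = -9 + 45 = 36)
(-79 - 140)*W = (-79 - 140)*36 = -219*36 = -7884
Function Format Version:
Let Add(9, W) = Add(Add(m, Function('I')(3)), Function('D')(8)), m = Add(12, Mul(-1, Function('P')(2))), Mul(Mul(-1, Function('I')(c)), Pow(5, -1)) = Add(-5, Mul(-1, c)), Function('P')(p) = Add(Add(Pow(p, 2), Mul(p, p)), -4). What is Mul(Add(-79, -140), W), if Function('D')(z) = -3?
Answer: -7884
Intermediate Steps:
Function('P')(p) = Add(-4, Mul(2, Pow(p, 2))) (Function('P')(p) = Add(Add(Pow(p, 2), Pow(p, 2)), -4) = Add(Mul(2, Pow(p, 2)), -4) = Add(-4, Mul(2, Pow(p, 2))))
Function('I')(c) = Add(25, Mul(5, c)) (Function('I')(c) = Mul(-5, Add(-5, Mul(-1, c))) = Add(25, Mul(5, c)))
m = 8 (m = Add(12, Mul(-1, Add(-4, Mul(2, Pow(2, 2))))) = Add(12, Mul(-1, Add(-4, Mul(2, 4)))) = Add(12, Mul(-1, Add(-4, 8))) = Add(12, Mul(-1, 4)) = Add(12, -4) = 8)
W = 36 (W = Add(-9, Add(Add(8, Add(25, Mul(5, 3))), -3)) = Add(-9, Add(Add(8, Add(25, 15)), -3)) = Add(-9, Add(Add(8, 40), -3)) = Add(-9, Add(48, -3)) = Add(-9, 45) = 36)
Mul(Add(-79, -140), W) = Mul(Add(-79, -140), 36) = Mul(-219, 36) = -7884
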